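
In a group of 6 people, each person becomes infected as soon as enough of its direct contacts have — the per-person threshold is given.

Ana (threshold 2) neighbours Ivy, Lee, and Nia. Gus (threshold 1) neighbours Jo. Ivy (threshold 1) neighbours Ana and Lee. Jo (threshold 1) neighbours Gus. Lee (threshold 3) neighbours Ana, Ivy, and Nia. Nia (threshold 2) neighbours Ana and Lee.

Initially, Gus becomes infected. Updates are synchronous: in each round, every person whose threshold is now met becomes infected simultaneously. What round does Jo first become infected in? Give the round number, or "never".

Round 1 — Gus becomes infected (initial).
Round 2 — checking thresholds:
  Jo: 1 of 1 neighbours ≥ 1, becomes infected.
Round 3 — no new infections; cascade stops.

2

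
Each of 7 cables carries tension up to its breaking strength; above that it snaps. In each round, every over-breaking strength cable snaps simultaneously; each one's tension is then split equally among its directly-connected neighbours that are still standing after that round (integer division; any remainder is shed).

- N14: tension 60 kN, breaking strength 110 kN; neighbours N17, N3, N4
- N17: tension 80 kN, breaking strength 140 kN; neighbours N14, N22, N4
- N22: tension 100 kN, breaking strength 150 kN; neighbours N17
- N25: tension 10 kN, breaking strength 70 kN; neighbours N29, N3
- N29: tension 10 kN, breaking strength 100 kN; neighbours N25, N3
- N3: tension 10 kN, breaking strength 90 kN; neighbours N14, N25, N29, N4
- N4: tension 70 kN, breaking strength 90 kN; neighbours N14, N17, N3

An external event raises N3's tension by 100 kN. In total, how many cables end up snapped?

5

Round 1 — N3 at 110 > 90. N3 snaps.
  N3 sheds 110 kN to N14, N25, N29, N4: 27 each (2 lost).
    N14: 60+27 = 87 ≤ 110
    N25: 10+27 = 37 ≤ 70
    N29: 10+27 = 37 ≤ 100
    N4: 70+27 = 97 > 90
Round 2 — N4 snaps.
  N4 sheds 97 kN to N14, N17: 48 each (1 lost).
    N14: 87+48 = 135 > 110
    N17: 80+48 = 128 ≤ 140
Round 3 — N14 snaps.
  N14 sheds 135 kN to N17: 135 each.
    N17: 128+135 = 263 > 140
Round 4 — N17 snaps.
  N17 sheds 263 kN to N22: 263 each.
    N22: 100+263 = 363 > 150
Round 5 — N22 snaps.
  N22 sheds 363 kN: no online neighbours, lost.
No further breaks.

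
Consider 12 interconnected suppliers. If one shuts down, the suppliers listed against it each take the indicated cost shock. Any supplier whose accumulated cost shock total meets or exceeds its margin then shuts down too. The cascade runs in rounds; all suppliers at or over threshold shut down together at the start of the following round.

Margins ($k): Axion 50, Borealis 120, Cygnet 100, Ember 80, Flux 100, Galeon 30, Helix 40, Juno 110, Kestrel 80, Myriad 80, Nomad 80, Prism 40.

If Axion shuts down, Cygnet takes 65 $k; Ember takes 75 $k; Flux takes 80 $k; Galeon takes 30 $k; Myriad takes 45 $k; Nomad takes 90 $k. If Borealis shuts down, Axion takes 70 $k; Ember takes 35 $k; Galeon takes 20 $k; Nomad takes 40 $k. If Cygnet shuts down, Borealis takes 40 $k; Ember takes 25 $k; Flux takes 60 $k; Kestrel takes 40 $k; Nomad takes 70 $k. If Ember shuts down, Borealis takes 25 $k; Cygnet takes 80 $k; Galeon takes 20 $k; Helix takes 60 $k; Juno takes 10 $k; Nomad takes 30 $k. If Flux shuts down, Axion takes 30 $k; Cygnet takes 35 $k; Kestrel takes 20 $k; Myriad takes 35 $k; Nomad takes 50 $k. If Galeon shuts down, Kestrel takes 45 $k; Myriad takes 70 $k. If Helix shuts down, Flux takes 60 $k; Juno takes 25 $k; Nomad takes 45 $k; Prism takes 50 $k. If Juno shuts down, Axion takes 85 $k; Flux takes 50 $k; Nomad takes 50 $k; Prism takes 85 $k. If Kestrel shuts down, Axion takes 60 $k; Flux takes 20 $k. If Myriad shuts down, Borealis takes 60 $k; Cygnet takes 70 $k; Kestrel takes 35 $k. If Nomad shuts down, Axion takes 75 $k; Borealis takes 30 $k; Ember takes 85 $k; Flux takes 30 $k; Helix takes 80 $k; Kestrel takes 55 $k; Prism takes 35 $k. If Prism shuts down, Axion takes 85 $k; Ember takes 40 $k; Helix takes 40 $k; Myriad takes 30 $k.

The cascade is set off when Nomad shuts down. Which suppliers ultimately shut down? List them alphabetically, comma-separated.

Round 1 — Nomad shuts down (initial).
  Axion: +75 → 75 ≥ 50
  Borealis: +30 → 30 < 120
  Ember: +85 → 85 ≥ 80
  Flux: +30 → 30 < 100
  Helix: +80 → 80 ≥ 40
  Kestrel: +55 → 55 < 80
  Prism: +35 → 35 < 40
Round 2 — Axion, Ember, Helix shut down.
  Borealis: +25 → 55 < 120
  Cygnet: +65+80 → 145 ≥ 100
  Flux: +80+60 → 170 ≥ 100
  Galeon: +30+20 → 50 ≥ 30
  Juno: +10+25 → 35 < 110
  Myriad: +45 → 45 < 80
  Prism: +50 → 85 ≥ 40
Round 3 — Cygnet, Flux, Galeon, Prism shut down.
  Borealis: +40 → 95 < 120
  Kestrel: +40+20+45 → 160 ≥ 80
  Myriad: +35+70+30 → 180 ≥ 80
Round 4 — Kestrel, Myriad shut down.
  Borealis: +60 → 155 ≥ 120
Round 5 — Borealis shuts down.
No further shutdowns.

Axion, Borealis, Cygnet, Ember, Flux, Galeon, Helix, Kestrel, Myriad, Nomad, Prism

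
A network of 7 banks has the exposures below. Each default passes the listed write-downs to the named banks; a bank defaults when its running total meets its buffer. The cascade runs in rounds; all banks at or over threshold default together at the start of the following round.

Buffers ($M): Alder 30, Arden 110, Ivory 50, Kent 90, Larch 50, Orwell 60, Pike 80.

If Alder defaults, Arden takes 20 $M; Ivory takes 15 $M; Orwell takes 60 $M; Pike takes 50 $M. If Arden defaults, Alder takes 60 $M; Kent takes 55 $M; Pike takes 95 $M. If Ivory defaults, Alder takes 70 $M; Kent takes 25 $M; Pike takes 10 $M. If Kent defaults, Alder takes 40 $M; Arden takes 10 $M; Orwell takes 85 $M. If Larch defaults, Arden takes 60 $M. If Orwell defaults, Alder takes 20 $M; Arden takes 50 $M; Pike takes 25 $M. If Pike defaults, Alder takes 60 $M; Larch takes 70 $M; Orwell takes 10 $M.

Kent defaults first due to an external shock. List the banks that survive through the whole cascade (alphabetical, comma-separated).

Round 1 — Kent defaults (initial).
  Alder: +40 → 40 ≥ 30
  Arden: +10 → 10 < 110
  Orwell: +85 → 85 ≥ 60
Round 2 — Alder, Orwell default.
  Arden: +20+50 → 80 < 110
  Ivory: +15 → 15 < 50
  Pike: +50+25 → 75 < 80
No further defaults.

Arden, Ivory, Larch, Pike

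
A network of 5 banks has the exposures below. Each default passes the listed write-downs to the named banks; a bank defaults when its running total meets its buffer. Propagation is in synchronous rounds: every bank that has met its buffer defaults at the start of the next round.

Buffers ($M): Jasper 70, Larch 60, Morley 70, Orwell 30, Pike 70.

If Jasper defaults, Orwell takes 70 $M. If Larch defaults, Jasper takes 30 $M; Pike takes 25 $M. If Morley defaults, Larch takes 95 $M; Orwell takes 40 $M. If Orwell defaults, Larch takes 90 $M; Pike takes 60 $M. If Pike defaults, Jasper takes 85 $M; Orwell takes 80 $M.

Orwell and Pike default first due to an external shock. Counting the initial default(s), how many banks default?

Round 1 — Orwell, Pike default (initial).
  Jasper: +85 → 85 ≥ 70
  Larch: +90 → 90 ≥ 60
Round 2 — Jasper, Larch default.
No further defaults.

4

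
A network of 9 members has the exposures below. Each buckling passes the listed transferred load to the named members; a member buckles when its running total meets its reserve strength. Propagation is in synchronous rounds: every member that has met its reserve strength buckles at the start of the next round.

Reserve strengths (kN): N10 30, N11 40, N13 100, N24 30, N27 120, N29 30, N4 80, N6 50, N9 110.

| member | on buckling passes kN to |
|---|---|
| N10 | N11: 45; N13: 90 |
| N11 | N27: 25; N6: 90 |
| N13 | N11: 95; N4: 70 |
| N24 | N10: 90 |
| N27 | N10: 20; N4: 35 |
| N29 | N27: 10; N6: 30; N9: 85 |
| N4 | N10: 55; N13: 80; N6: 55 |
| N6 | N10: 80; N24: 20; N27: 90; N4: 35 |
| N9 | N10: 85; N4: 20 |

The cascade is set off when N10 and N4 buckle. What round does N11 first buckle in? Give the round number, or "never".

Round 1 — N10, N4 buckle (initial).
  N11: +45 → 45 ≥ 40
  N13: +90+80 → 170 ≥ 100
  N6: +55 → 55 ≥ 50
Round 2 — N11, N13, N6 buckle.
  N24: +20 → 20 < 30
  N27: +25+90 → 115 < 120
No further bucklings.

2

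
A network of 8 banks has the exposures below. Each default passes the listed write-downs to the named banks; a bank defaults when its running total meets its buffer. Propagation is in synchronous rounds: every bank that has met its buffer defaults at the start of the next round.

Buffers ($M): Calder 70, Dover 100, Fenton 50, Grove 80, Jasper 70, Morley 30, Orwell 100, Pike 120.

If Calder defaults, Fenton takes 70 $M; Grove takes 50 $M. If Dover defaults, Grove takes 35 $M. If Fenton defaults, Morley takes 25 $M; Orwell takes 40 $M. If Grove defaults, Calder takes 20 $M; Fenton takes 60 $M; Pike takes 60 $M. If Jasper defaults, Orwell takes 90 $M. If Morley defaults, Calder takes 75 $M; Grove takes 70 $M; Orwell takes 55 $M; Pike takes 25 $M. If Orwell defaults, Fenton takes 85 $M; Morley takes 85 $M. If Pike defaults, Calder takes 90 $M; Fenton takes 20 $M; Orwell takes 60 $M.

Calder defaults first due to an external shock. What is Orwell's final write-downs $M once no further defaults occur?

40

Round 1 — Calder defaults (initial).
  Fenton: +70 → 70 ≥ 50
  Grove: +50 → 50 < 80
Round 2 — Fenton defaults.
  Morley: +25 → 25 < 30
  Orwell: +40 → 40 < 100
No further defaults.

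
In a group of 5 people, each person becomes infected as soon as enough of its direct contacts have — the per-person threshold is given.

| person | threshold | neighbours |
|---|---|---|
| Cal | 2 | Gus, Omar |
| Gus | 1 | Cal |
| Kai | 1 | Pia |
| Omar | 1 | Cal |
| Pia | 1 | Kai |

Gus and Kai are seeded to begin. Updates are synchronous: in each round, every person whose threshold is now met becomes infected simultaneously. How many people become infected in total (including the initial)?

3

Round 1 — Gus, Kai become infected (initial).
Round 2 — checking thresholds:
  Cal: 1 of 2 neighbours < 2, below threshold.
  Pia: 1 of 1 neighbours ≥ 1, becomes infected.
Round 3 — no new infections; cascade stops.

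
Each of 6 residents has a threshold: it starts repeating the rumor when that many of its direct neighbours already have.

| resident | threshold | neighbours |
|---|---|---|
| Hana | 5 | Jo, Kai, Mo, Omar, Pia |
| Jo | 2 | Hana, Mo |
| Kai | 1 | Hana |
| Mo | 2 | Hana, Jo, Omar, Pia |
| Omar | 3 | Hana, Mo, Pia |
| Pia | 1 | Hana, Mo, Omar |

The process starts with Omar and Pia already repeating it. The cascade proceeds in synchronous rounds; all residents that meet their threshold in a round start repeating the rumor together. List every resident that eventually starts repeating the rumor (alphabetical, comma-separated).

Round 1 — Omar, Pia start repeating the rumor (initial).
Round 2 — checking thresholds:
  Hana: 2 of 5 neighbours < 5, below threshold.
  Mo: 2 of 4 neighbours ≥ 2, starts repeating the rumor.
Round 3 — no new spreads; cascade stops.

Mo, Omar, Pia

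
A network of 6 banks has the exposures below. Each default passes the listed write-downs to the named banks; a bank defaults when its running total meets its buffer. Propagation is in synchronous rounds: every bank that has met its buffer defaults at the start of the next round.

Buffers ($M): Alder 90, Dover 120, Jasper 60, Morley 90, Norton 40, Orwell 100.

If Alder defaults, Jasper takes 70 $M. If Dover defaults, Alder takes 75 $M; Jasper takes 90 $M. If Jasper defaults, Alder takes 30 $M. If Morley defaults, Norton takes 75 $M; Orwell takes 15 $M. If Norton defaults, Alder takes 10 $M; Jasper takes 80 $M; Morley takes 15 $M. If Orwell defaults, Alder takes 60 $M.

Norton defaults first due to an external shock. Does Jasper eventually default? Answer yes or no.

Round 1 — Norton defaults (initial).
  Alder: +10 → 10 < 90
  Jasper: +80 → 80 ≥ 60
  Morley: +15 → 15 < 90
Round 2 — Jasper defaults.
  Alder: +30 → 40 < 90
No further defaults.

yes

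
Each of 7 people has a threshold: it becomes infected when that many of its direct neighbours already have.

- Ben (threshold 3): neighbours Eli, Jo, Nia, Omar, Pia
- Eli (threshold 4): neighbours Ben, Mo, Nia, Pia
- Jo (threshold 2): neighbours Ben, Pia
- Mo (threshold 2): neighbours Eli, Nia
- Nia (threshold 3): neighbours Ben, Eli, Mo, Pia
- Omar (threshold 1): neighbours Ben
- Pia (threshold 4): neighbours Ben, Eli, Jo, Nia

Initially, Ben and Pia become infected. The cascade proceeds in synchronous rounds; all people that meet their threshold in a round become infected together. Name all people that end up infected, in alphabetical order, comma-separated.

Ben, Jo, Omar, Pia

Round 1 — Ben, Pia become infected (initial).
Round 2 — checking thresholds:
  Eli: 2 of 4 neighbours < 4, not yet.
  Jo: 2 of 2 neighbours ≥ 2, becomes infected.
  Nia: 2 of 4 neighbours < 3, not yet.
  Omar: 1 of 1 neighbours ≥ 1, becomes infected.
Round 3 — no new infections; cascade stops.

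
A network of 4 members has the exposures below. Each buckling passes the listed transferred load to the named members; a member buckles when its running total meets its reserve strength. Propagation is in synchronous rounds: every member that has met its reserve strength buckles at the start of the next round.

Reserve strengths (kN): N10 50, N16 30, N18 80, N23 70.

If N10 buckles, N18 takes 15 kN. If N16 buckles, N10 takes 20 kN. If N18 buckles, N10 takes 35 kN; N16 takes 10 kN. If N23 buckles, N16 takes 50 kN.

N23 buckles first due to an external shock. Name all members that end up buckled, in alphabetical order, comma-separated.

Round 1 — N23 buckles (initial).
  N16: +50 → 50 ≥ 30
Round 2 — N16 buckles.
  N10: +20 → 20 < 50
No further bucklings.

N16, N23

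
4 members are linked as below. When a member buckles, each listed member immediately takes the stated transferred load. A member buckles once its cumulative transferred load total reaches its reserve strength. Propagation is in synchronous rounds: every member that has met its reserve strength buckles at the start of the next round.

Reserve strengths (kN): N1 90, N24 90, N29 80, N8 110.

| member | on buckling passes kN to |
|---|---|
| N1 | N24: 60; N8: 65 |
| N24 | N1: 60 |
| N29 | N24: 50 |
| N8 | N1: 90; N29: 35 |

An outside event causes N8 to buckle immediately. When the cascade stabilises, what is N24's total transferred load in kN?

60

Round 1 — N8 buckles (initial).
  N1: +90 → 90 ≥ 90
  N29: +35 → 35 < 80
Round 2 — N1 buckles.
  N24: +60 → 60 < 90
No further bucklings.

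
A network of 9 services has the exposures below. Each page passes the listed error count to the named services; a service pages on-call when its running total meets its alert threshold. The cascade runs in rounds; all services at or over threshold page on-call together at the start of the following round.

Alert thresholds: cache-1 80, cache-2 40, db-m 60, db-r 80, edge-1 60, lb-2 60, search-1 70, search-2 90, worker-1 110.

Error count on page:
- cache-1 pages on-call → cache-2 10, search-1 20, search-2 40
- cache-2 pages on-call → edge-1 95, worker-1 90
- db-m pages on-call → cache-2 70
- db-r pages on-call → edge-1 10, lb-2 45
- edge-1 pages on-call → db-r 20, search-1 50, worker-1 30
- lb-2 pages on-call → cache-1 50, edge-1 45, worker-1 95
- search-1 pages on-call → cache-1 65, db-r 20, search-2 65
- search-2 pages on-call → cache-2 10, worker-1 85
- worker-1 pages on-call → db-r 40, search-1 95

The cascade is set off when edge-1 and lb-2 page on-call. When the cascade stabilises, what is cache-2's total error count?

20

Round 1 — edge-1, lb-2 page on-call (initial).
  cache-1: +50 → 50 < 80
  db-r: +20 → 20 < 80
  search-1: +50 → 50 < 70
  worker-1: +30+95 → 125 ≥ 110
Round 2 — worker-1 pages on-call.
  db-r: +40 → 60 < 80
  search-1: +95 → 145 ≥ 70
Round 3 — search-1 pages on-call.
  cache-1: +65 → 115 ≥ 80
  db-r: +20 → 80 ≥ 80
  search-2: +65 → 65 < 90
Round 4 — cache-1, db-r page on-call.
  cache-2: +10 → 10 < 40
  search-2: +40 → 105 ≥ 90
Round 5 — search-2 pages on-call.
  cache-2: +10 → 20 < 40
No further pages.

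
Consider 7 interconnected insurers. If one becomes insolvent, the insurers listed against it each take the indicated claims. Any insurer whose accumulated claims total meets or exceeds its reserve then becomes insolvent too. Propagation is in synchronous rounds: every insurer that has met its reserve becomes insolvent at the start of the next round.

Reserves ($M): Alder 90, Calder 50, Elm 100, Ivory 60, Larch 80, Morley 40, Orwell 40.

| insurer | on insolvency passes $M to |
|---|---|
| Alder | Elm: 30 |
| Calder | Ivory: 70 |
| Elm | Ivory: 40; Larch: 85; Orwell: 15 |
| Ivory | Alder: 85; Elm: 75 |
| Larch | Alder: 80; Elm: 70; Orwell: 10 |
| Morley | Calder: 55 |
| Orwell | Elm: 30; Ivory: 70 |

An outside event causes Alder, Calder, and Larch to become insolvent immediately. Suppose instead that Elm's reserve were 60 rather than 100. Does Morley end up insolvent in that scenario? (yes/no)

With Elm's reserve at 60:
Round 1 — Alder, Calder, Larch become insolvent (initial).
  Elm: +30+70 → 100 ≥ 60
  Ivory: +70 → 70 ≥ 60
  Orwell: +10 → 10 < 40
Round 2 — Elm, Ivory become insolvent.
  Orwell: +15 → 25 < 40
No further insolvencies.

no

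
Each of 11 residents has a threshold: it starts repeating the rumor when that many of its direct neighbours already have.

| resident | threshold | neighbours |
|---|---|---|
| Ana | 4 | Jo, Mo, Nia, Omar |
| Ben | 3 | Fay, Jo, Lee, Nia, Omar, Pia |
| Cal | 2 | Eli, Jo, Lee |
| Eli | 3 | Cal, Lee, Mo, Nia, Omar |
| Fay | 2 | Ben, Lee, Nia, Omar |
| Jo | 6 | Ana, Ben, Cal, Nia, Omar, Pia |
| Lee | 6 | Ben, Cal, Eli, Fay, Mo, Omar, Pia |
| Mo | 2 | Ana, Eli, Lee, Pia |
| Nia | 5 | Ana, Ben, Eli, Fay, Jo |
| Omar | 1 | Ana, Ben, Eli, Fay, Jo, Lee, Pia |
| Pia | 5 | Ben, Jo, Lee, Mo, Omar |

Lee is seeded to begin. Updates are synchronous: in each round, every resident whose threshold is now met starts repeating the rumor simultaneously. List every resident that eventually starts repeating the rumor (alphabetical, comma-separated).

Ben, Fay, Lee, Omar

Round 1 — Lee starts repeating the rumor (initial).
Round 2 — checking thresholds:
  Ben: 1 of 6 neighbours < 3, below threshold.
  Cal: 1 of 3 neighbours < 2, below threshold.
  Eli: 1 of 5 neighbours < 3, below threshold.
  Fay: 1 of 4 neighbours < 2, below threshold.
  Mo: 1 of 4 neighbours < 2, below threshold.
  Omar: 1 of 7 neighbours ≥ 1, starts repeating the rumor.
  Pia: 1 of 5 neighbours < 5, below threshold.
Round 3 — checking thresholds:
  Ana: 1 of 4 neighbours < 4, below threshold.
  Ben: 2 of 6 neighbours < 3, below threshold.
  Cal: 1 of 3 neighbours < 2, below threshold.
  Eli: 2 of 5 neighbours < 3, below threshold.
  Fay: 2 of 4 neighbours ≥ 2, starts repeating the rumor.
  Jo: 1 of 6 neighbours < 6, below threshold.
  Mo: 1 of 4 neighbours < 2, below threshold.
  Pia: 2 of 5 neighbours < 5, below threshold.
Round 4 — checking thresholds:
  Ana: 1 of 4 neighbours < 4, below threshold.
  Ben: 3 of 6 neighbours ≥ 3, starts repeating the rumor.
  Cal: 1 of 3 neighbours < 2, below threshold.
  Eli: 2 of 5 neighbours < 3, below threshold.
  Jo: 1 of 6 neighbours < 6, below threshold.
  Mo: 1 of 4 neighbours < 2, below threshold.
  Nia: 1 of 5 neighbours < 5, below threshold.
  Pia: 2 of 5 neighbours < 5, below threshold.
Round 5 — no new spreads; cascade stops.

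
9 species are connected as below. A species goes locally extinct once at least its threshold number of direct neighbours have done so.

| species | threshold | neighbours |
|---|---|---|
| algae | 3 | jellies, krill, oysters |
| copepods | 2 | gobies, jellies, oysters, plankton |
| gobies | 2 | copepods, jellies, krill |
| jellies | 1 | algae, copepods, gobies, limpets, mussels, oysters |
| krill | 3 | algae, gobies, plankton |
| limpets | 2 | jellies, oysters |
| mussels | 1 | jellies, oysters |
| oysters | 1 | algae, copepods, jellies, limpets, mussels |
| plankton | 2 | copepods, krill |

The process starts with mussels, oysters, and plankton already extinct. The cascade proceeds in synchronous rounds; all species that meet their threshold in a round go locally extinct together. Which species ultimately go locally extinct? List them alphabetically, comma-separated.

copepods, gobies, jellies, limpets, mussels, oysters, plankton

Round 1 — mussels, oysters, plankton go locally extinct (initial).
Round 2 — checking thresholds:
  algae: 1 of 3 neighbours < 3, below threshold.
  copepods: 2 of 4 neighbours ≥ 2, goes locally extinct.
  jellies: 2 of 6 neighbours ≥ 1, goes locally extinct.
  krill: 1 of 3 neighbours < 3, below threshold.
  limpets: 1 of 2 neighbours < 2, below threshold.
Round 3 — checking thresholds:
  algae: 2 of 3 neighbours < 3, below threshold.
  gobies: 2 of 3 neighbours ≥ 2, goes locally extinct.
  krill: 1 of 3 neighbours < 3, below threshold.
  limpets: 2 of 2 neighbours ≥ 2, goes locally extinct.
Round 4 — no new extinctions; cascade stops.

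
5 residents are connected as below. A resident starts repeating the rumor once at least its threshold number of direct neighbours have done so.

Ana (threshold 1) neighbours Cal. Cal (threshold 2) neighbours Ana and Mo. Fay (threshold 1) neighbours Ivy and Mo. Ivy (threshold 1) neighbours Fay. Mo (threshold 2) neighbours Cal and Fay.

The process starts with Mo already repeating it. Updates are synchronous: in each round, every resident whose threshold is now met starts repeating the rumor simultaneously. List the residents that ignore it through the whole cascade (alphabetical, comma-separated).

Round 1 — Mo starts repeating the rumor (initial).
Round 2 — checking thresholds:
  Cal: 1 of 2 neighbours < 2, not yet.
  Fay: 1 of 2 neighbours ≥ 1, starts repeating the rumor.
Round 3 — checking thresholds:
  Cal: 1 of 2 neighbours < 2, not yet.
  Ivy: 1 of 1 neighbours ≥ 1, starts repeating the rumor.
Round 4 — no new spreads; cascade stops.

Ana, Cal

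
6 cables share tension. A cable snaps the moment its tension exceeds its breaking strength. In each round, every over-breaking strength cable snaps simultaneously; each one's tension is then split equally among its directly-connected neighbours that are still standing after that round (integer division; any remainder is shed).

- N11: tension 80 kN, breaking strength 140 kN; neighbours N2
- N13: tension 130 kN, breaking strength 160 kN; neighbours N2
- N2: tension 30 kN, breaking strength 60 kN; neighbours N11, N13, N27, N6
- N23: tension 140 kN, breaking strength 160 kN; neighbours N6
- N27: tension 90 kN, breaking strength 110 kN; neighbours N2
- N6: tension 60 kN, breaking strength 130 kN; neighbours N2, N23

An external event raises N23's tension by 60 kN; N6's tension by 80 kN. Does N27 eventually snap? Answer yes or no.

Round 1 — N23 at 200 > 160; N6 at 140 > 130. N23, N6 snap.
  N23 sheds 200 kN: no online neighbours, lost.
  N6 sheds 140 kN to N2: 140 each.
    N2: 30+140 = 170 > 60
Round 2 — N2 snaps.
  N2 sheds 170 kN to N11, N13, N27: 56 each (2 lost).
    N11: 80+56 = 136 ≤ 140
    N13: 130+56 = 186 > 160
    N27: 90+56 = 146 > 110
Round 3 — N13, N27 snap.
  N13 sheds 186 kN: no online neighbours, lost.
  N27 sheds 146 kN: no online neighbours, lost.
No further breaks.

yes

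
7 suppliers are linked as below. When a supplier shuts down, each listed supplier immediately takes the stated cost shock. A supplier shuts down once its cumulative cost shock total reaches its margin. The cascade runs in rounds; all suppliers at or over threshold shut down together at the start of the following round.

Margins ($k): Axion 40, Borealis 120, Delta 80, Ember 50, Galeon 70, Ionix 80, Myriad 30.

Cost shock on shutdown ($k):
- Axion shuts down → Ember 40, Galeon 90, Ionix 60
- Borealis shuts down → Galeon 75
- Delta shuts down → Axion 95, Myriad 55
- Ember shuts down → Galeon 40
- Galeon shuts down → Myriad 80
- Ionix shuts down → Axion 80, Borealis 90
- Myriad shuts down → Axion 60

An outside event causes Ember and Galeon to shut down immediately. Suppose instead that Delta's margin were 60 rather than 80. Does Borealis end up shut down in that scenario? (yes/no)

no

With Delta's margin at 60:
Round 1 — Ember, Galeon shut down (initial).
  Myriad: +80 → 80 ≥ 30
Round 2 — Myriad shuts down.
  Axion: +60 → 60 ≥ 40
Round 3 — Axion shuts down.
  Ionix: +60 → 60 < 80
No further shutdowns.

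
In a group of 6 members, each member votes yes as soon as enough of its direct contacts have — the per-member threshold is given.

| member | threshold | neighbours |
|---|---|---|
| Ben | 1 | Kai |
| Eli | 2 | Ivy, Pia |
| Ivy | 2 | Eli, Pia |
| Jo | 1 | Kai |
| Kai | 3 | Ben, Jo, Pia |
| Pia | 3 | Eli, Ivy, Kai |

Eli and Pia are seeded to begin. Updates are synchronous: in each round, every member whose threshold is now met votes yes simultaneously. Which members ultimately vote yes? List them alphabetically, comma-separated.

Eli, Ivy, Pia

Round 1 — Eli, Pia vote yes (initial).
Round 2 — checking thresholds:
  Ivy: 2 of 2 neighbours ≥ 2, votes yes.
  Kai: 1 of 3 neighbours < 3, not yet.
Round 3 — no new yes votes; cascade stops.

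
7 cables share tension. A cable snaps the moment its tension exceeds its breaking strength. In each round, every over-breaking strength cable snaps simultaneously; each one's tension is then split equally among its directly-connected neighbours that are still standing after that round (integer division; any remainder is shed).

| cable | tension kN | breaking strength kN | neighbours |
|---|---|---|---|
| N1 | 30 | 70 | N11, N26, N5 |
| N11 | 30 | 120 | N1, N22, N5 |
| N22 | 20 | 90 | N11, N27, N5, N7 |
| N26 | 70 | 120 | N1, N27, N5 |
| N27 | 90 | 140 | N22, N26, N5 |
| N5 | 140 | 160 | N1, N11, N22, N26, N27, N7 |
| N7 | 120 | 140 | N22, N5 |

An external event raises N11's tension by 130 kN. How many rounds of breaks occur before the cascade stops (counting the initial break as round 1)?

4

Round 1 — N11 at 160 > 120. N11 snaps.
  N11 sheds 160 kN to N1, N22, N5: 53 each (1 lost).
    N1: 30+53 = 83 > 70
    N22: 20+53 = 73 ≤ 90
    N5: 140+53 = 193 > 160
Round 2 — N1, N5 snap.
  N1 sheds 83 kN to N26: 83 each.
    N26: 70+83 = 153 > 120
  N5 sheds 193 kN to N22, N26, N27, N7: 48 each (1 lost).
    N22: 73+48 = 121 > 90
    N26: 153+48 = 201 > 120
    N27: 90+48 = 138 ≤ 140
    N7: 120+48 = 168 > 140
Round 3 — N22, N26, N7 snap.
  N22 sheds 121 kN to N27: 121 each.
    N27: 138+121 = 259 > 140
  N26 sheds 201 kN to N27: 201 each.
    N27: 259+201 = 460 > 140
  N7 sheds 168 kN: no online neighbours, lost.
Round 4 — N27 snaps.
  N27 sheds 460 kN: no online neighbours, lost.
No further breaks.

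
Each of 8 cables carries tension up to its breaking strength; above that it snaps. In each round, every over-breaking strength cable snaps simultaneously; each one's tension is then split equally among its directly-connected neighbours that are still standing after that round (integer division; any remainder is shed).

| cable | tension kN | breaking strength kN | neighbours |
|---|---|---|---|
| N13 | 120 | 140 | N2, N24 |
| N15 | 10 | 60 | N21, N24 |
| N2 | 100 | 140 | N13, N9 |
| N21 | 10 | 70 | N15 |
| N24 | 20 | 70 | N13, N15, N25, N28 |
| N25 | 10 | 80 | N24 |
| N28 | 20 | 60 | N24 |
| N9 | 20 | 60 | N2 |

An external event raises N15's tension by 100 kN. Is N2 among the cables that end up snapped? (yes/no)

Round 1 — N15 at 110 > 60. N15 snaps.
  N15 sheds 110 kN to N21, N24: 55 each.
    N21: 10+55 = 65 ≤ 70
    N24: 20+55 = 75 > 70
Round 2 — N24 snaps.
  N24 sheds 75 kN to N13, N25, N28: 25 each.
    N13: 120+25 = 145 > 140
    N25: 10+25 = 35 ≤ 80
    N28: 20+25 = 45 ≤ 60
Round 3 — N13 snaps.
  N13 sheds 145 kN to N2: 145 each.
    N2: 100+145 = 245 > 140
Round 4 — N2 snaps.
  N2 sheds 245 kN to N9: 245 each.
    N9: 20+245 = 265 > 60
Round 5 — N9 snaps.
  N9 sheds 265 kN: no online neighbours, lost.
No further breaks.

yes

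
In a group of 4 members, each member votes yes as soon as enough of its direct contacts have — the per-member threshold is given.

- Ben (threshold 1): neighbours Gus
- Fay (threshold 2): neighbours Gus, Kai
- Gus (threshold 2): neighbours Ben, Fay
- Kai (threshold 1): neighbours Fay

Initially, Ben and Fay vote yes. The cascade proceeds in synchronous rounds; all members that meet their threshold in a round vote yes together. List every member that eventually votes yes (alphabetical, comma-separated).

Ben, Fay, Gus, Kai

Round 1 — Ben, Fay vote yes (initial).
Round 2 — checking thresholds:
  Gus: 2 of 2 neighbours ≥ 2, votes yes.
  Kai: 1 of 1 neighbours ≥ 1, votes yes.
Round 3 — no new yes votes; cascade stops.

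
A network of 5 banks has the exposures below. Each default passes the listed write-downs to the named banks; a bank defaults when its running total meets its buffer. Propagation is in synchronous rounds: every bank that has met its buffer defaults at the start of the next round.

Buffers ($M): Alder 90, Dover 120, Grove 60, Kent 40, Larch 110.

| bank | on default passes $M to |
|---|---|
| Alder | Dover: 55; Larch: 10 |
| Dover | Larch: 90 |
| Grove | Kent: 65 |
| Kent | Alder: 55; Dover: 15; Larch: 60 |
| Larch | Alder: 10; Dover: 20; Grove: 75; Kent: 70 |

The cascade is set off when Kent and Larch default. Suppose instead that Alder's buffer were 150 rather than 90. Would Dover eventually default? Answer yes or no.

With Alder's buffer at 150:
Round 1 — Kent, Larch default (initial).
  Alder: +55+10 → 65 < 150
  Dover: +15+20 → 35 < 120
  Grove: +75 → 75 ≥ 60
Round 2 — Grove defaults.
No further defaults.

no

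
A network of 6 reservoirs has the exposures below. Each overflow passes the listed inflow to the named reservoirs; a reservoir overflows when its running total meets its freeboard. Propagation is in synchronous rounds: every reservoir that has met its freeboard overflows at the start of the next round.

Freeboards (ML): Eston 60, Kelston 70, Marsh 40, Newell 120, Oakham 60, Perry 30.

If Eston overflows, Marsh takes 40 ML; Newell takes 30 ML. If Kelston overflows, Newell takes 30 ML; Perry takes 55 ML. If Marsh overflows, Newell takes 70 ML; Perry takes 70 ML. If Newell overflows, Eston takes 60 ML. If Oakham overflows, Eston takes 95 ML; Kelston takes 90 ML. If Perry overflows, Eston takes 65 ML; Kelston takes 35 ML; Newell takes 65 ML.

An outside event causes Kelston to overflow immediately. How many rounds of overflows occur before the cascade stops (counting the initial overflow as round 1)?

4

Round 1 — Kelston overflows (initial).
  Newell: +30 → 30 < 120
  Perry: +55 → 55 ≥ 30
Round 2 — Perry overflows.
  Eston: +65 → 65 ≥ 60
  Newell: +65 → 95 < 120
Round 3 — Eston overflows.
  Marsh: +40 → 40 ≥ 40
  Newell: +30 → 125 ≥ 120
Round 4 — Marsh, Newell overflow.
No further overflows.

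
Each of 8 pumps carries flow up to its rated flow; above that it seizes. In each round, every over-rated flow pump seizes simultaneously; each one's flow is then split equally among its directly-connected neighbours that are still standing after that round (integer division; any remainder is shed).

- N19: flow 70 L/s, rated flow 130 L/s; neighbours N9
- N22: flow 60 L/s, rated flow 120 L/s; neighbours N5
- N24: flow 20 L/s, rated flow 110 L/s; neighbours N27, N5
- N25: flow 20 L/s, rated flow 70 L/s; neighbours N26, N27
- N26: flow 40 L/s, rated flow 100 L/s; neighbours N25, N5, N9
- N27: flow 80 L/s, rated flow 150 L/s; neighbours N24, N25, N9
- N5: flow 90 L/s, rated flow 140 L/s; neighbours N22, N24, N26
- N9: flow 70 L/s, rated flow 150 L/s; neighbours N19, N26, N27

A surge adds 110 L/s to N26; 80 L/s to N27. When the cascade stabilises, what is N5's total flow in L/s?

140

Round 1 — N26 at 150 > 100; N27 at 160 > 150. N26, N27 seize.
  N26 sheds 150 L/s to N25, N5, N9: 50 each.
    N25: 20+50 = 70 ≤ 70
    N5: 90+50 = 140 ≤ 140
    N9: 70+50 = 120 ≤ 150
  N27 sheds 160 L/s to N24, N25, N9: 53 each (1 lost).
    N24: 20+53 = 73 ≤ 110
    N25: 70+53 = 123 > 70
    N9: 120+53 = 173 > 150
Round 2 — N25, N9 seize.
  N25 sheds 123 L/s: no online neighbours, lost.
  N9 sheds 173 L/s to N19: 173 each.
    N19: 70+173 = 243 > 130
Round 3 — N19 seizes.
  N19 sheds 243 L/s: no online neighbours, lost.
No further seizures.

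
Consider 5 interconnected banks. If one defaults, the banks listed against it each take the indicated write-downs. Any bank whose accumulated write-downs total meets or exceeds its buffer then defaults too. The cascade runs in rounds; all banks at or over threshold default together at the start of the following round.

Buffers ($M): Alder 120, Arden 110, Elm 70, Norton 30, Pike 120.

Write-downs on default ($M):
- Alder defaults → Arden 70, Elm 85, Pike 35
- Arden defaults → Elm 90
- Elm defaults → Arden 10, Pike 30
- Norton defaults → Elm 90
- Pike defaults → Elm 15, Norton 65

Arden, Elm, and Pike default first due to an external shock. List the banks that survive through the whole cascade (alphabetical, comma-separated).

Round 1 — Arden, Elm, Pike default (initial).
  Norton: +65 → 65 ≥ 30
Round 2 — Norton defaults.
No further defaults.

Alder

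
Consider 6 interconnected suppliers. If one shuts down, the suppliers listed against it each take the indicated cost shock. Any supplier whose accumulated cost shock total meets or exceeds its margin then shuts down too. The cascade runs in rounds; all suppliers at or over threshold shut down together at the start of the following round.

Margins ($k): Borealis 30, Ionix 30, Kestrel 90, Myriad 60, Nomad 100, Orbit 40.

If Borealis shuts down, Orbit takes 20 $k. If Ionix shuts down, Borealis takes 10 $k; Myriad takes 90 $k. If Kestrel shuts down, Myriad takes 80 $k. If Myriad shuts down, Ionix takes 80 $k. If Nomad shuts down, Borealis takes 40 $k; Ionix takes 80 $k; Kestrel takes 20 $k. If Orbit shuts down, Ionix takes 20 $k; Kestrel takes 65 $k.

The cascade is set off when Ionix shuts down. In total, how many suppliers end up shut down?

Round 1 — Ionix shuts down (initial).
  Borealis: +10 → 10 < 30
  Myriad: +90 → 90 ≥ 60
Round 2 — Myriad shuts down.
No further shutdowns.

2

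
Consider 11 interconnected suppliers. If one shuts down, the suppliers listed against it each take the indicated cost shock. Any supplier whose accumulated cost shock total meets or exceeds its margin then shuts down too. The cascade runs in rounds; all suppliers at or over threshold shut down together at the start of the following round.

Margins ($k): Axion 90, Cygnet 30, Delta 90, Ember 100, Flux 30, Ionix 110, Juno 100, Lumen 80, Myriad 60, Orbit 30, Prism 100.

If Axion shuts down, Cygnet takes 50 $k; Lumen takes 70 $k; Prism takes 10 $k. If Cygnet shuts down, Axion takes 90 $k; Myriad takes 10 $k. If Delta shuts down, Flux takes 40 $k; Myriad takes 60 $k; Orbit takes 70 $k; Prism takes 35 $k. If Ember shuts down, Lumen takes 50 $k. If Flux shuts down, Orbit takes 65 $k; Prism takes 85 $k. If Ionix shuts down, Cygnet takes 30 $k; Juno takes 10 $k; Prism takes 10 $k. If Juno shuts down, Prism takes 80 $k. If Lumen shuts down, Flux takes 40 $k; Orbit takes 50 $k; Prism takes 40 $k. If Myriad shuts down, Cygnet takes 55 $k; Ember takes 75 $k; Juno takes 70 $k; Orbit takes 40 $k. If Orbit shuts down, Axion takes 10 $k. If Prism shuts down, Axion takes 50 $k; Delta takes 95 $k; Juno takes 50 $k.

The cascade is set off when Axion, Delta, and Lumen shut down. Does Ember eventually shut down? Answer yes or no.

Round 1 — Axion, Delta, Lumen shut down (initial).
  Cygnet: +50 → 50 ≥ 30
  Flux: +40+40 → 80 ≥ 30
  Myriad: +60 → 60 ≥ 60
  Orbit: +70+50 → 120 ≥ 30
  Prism: +10+35+40 → 85 < 100
Round 2 — Cygnet, Flux, Myriad, Orbit shut down.
  Ember: +75 → 75 < 100
  Juno: +70 → 70 < 100
  Prism: +85 → 170 ≥ 100
Round 3 — Prism shuts down.
  Juno: +50 → 120 ≥ 100
Round 4 — Juno shuts down.
No further shutdowns.

no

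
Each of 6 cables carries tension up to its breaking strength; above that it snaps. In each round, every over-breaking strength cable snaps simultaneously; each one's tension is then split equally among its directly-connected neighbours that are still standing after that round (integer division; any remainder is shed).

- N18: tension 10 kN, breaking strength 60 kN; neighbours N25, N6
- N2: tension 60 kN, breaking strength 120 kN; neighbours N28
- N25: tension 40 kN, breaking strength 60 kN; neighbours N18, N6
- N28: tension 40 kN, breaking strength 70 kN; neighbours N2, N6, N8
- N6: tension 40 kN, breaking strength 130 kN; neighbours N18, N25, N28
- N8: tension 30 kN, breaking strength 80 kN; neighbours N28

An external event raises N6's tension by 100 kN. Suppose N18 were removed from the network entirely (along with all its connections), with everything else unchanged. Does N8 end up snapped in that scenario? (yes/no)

With N18 removed:
Round 1 — N6 at 140 > 130. N6 snaps.
  N6 sheds 140 kN to N25, N28: 70 each.
    N25: 40+70 = 110 > 60
    N28: 40+70 = 110 > 70
Round 2 — N25, N28 snap.
  N25 sheds 110 kN: no online neighbours, lost.
  N28 sheds 110 kN to N2, N8: 55 each.
    N2: 60+55 = 115 ≤ 120
    N8: 30+55 = 85 > 80
Round 3 — N8 snaps.
  N8 sheds 85 kN: no online neighbours, lost.
No further breaks.

yes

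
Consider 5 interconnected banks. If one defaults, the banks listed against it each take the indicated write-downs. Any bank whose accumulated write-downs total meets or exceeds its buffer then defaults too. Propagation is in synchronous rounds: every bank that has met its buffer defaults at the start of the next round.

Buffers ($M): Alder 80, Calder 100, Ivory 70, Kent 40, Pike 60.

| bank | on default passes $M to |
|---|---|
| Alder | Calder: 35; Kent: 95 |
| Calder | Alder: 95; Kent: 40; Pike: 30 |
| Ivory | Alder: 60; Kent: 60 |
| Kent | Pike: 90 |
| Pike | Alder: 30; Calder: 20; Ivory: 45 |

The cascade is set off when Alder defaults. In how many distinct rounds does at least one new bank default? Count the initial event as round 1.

3

Round 1 — Alder defaults (initial).
  Calder: +35 → 35 < 100
  Kent: +95 → 95 ≥ 40
Round 2 — Kent defaults.
  Pike: +90 → 90 ≥ 60
Round 3 — Pike defaults.
  Calder: +20 → 55 < 100
  Ivory: +45 → 45 < 70
No further defaults.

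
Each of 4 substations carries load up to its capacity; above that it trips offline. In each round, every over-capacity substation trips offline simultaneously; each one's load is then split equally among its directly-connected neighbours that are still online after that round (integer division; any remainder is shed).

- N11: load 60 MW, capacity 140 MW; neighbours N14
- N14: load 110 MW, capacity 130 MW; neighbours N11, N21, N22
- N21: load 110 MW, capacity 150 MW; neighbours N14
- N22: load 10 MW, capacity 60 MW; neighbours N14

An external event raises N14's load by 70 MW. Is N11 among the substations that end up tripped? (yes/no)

no

Round 1 — N14 at 180 > 130. N14 trips offline.
  N14 sheds 180 MW to N11, N21, N22: 60 each.
    N11: 60+60 = 120 ≤ 140
    N21: 110+60 = 170 > 150
    N22: 10+60 = 70 > 60
Round 2 — N21, N22 trip offline.
  N21 sheds 170 MW: no online neighbours, lost.
  N22 sheds 70 MW: no online neighbours, lost.
No further trips.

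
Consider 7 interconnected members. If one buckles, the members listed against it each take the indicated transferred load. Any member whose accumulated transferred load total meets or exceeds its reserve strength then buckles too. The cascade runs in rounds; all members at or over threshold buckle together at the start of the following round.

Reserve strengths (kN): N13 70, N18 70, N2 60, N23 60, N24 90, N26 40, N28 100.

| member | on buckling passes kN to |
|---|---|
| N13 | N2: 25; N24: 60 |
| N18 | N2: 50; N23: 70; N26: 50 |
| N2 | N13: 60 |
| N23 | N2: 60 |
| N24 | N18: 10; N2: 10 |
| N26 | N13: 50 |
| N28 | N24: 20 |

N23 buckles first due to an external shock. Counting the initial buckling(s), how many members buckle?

2

Round 1 — N23 buckles (initial).
  N2: +60 → 60 ≥ 60
Round 2 — N2 buckles.
  N13: +60 → 60 < 70
No further bucklings.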